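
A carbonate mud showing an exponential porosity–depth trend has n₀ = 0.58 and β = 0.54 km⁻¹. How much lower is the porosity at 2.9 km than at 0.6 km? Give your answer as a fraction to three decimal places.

n(0.6) = 0.58·e^(−0.54×0.6) = 0.4195
n(2.9) = 0.58·e^(−0.54×2.9) = 0.1211
Δn = 0.4195 − 0.1211 = 0.2983

0.298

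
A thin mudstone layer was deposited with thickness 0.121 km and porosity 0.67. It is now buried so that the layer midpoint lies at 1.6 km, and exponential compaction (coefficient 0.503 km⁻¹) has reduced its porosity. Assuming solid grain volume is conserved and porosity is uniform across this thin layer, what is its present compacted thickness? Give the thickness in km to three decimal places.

0.057 km

Porosity at 1.6 km: n = 0.67·exp(−0.503×1.6) = 0.2996
Solid-volume conservation: h(1−n) = h₀(1−n₀) ⇒ h = h₀·(1−n₀)/(1−n)
h = 0.121 × (1 − 0.67)/(1 − 0.2996) = 0.121 × 0.4712 = 0.0570 km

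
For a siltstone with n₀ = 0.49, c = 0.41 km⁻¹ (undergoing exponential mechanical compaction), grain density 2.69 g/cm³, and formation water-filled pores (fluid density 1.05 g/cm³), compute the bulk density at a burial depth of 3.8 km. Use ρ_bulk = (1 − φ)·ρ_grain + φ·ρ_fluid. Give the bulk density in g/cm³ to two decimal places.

Porosity at depth: n = 0.49·exp(−0.41×3.8) = 0.49×0.2106 = 0.1032
Bulk density: ρ_b = (1−n)ρ_g + n·ρ_f = 0.8968×2.69 + 0.1032×1.05
       = 2.412 + 0.108 = 2.521 g/cm³

2.52 g/cm³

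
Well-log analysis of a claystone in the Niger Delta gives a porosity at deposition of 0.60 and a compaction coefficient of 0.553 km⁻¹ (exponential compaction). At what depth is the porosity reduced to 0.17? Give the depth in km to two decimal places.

2.28 km

Invert Athy's law: d = ln(n₀/n) / k
d = ln(0.6/0.17) / 0.553 = ln(3.529) / 0.553 = 1.2611 / 0.553 = 2.281 km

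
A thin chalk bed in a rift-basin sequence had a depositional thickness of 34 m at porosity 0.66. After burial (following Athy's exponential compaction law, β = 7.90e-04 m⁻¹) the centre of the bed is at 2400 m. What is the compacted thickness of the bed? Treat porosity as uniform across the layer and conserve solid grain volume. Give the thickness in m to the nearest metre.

13 m

Working in km (1 km = 1000 m; β in km⁻¹ = β in m⁻¹ × 1000):
Porosity at 2.4 km: n = 0.66·exp(−0.79×2.4) = 0.0991
Solid-volume conservation: h(1−n) = h₀(1−n₀) ⇒ h = h₀·(1−n₀)/(1−n)
h = 0.034 × (1 − 0.66)/(1 − 0.0991) = 0.034 × 0.3774 = 0.0128 km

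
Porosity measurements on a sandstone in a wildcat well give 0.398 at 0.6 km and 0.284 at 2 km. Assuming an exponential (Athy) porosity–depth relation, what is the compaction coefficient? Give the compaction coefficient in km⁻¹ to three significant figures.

0.241 km⁻¹

Athy: n(z) = n₀ e^(−cz) ⇒ n₁/n₂ = e^{c(z₂−z₁)} ⇒ c = ln(n₁/n₂)/(z₂−z₁)
c = ln(0.398/0.284) / (2 − 0.6) = ln(1.401) / 1.4 = 0.3375 / 1.4 = 0.2411 km⁻¹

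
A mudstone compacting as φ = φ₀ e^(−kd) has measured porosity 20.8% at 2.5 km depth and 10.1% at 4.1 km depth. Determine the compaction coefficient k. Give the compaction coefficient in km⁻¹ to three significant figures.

Athy: φ(d) = φ₀ e^(−kd) ⇒ φ₁/φ₂ = e^{k(d₂−d₁)} ⇒ k = ln(φ₁/φ₂)/(d₂−d₁)
k = ln(0.208/0.101) / (4.1 − 2.5) = ln(2.059) / 1.6 = 0.7224 / 1.6 = 0.4515 km⁻¹

0.452 km⁻¹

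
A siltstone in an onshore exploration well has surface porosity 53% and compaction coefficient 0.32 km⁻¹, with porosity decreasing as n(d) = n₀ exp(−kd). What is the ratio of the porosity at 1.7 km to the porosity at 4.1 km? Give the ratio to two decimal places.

2.16

n(d₁)/n(d₂) = e^(−k·d₁)/e^(−k·d₂) = e^{k(d₂−d₁)}
= exp(0.32 × 2.4) = exp(0.768) = 2.1555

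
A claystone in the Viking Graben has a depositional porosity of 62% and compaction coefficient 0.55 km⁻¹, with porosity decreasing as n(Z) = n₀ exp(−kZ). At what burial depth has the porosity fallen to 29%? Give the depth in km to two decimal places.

1.38 km

Invert Athy's law: Z = ln(n₀/n) / k
Z = ln(0.62/0.29) / 0.55 = ln(2.138) / 0.55 = 0.7598 / 0.55 = 1.382 km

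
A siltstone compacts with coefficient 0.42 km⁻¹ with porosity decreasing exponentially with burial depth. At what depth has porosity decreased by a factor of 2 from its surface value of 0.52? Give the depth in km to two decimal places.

n/n₀ = 1/2 ⇒ exp(−c·d) = 1/2 ⇒ d = ln(2) / c
d = 0.6931 / 0.42 = 1.650 km

1.65 km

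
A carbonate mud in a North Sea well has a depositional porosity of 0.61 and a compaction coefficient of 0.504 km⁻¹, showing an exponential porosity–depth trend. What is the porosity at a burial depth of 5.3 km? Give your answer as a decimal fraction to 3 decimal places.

phi = phi₀·exp(−k·z) = 0.61 × exp(−0.504 × 5.3) = 0.61 × exp(−2.671)
  = 0.61 × 0.0692 = 0.0422

0.042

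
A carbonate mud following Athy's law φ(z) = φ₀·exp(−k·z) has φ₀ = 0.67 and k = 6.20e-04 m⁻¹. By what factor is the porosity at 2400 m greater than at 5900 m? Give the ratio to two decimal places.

8.76

Working in km (1 km = 1000 m; k in km⁻¹ = k in m⁻¹ × 1000):
φ(z₁)/φ(z₂) = e^(−k·z₁)/e^(−k·z₂) = e^{k(z₂−z₁)}
= exp(0.62 × 3.5) = exp(2.17) = 8.7583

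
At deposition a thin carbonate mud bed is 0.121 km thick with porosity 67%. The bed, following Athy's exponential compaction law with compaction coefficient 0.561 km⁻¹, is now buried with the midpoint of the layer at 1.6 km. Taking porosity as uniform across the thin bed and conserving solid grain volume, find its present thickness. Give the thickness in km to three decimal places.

0.055 km

Porosity at 1.6 km: phi = 0.67·exp(−0.561×1.6) = 0.2731
Solid-volume conservation: h(1−phi) = h₀(1−phi₀) ⇒ h = h₀·(1−phi₀)/(1−phi)
h = 0.121 × (1 − 0.67)/(1 − 0.2731) = 0.121 × 0.4540 = 0.0549 km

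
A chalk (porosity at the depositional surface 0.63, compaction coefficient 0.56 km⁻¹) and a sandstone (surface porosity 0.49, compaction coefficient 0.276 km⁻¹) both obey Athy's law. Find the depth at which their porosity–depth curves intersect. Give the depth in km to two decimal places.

0.88 km

Set φ₀ₐ e^(−βₐd) = φ₀ᵦ e^(−βᵦd) ⇒ ln(φ₀ₐ/φ₀ᵦ) = (βₐ − βᵦ)·d
d = ln(0.63/0.49) / (0.56 − 0.276) = 0.2513 / 0.284 = 0.885 km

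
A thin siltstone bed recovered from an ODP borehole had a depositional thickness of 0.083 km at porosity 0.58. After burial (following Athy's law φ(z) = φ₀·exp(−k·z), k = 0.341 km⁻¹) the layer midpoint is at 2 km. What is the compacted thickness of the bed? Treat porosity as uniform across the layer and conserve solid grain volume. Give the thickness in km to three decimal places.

0.049 km

Porosity at 2 km: φ = 0.58·exp(−0.341×2) = 0.2933
Solid-volume conservation: h(1−φ) = h₀(1−φ₀) ⇒ h = h₀·(1−φ₀)/(1−φ)
h = 0.083 × (1 − 0.58)/(1 − 0.2933) = 0.083 × 0.5943 = 0.0493 km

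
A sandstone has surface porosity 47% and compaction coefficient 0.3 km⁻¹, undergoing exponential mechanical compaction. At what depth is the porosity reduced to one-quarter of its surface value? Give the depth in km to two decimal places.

4.62 km

n/n₀ = 1/4 ⇒ exp(−k·d) = 1/4 ⇒ d = ln(4) / k
d = 1.3863 / 0.3 = 4.621 km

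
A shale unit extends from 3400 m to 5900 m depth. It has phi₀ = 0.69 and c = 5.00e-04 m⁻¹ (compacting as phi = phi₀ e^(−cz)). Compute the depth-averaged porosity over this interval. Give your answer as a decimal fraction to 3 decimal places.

0.072

Working in km (1 km = 1000 m; c in km⁻¹ = c in m⁻¹ × 1000):
⟨phi⟩ = (1/(z₂−z₁)) ∫ phi₀ e^(−cz) dz = phi₀·(e^(−c·z₁) − e^(−c·z₂)) / (c·(z₂−z₁))
e^(−0.5×3.4) = 0.1827; e^(−0.5×5.9) = 0.0523
⟨phi⟩ = 0.69 × (0.1827 − 0.0523) / (0.5 × 2.5) = 0.69 × 0.1043 = 0.0719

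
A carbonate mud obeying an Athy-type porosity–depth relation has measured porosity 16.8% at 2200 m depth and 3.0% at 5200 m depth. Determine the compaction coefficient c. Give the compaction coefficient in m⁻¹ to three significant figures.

0.000574 m⁻¹

Working in km (1 km = 1000 m; c in km⁻¹ = c in m⁻¹ × 1000):
Athy: phi(d) = phi₀ e^(−cd) ⇒ phi₁/phi₂ = e^{c(d₂−d₁)} ⇒ c = ln(phi₁/phi₂)/(d₂−d₁)
c = ln(0.168/0.03) / (5.2 − 2.2) = ln(5.6) / 3 = 1.7228 / 3 = 0.5743 km⁻¹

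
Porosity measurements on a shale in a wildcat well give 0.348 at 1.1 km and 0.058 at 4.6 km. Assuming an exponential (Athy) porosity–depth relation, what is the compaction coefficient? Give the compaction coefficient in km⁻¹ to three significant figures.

0.512 km⁻¹

Athy: φ(z) = φ₀ e^(−kz) ⇒ φ₁/φ₂ = e^{k(z₂−z₁)} ⇒ k = ln(φ₁/φ₂)/(z₂−z₁)
k = ln(0.348/0.058) / (4.6 − 1.1) = ln(6) / 3.5 = 1.7918 / 3.5 = 0.5119 km⁻¹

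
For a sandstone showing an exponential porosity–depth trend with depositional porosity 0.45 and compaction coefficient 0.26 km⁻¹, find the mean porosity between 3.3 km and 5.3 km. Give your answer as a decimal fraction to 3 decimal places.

⟨n⟩ = (1/(Z₂−Z₁)) ∫ n₀ e^(−cZ) dZ = n₀·(e^(−c·Z₁) − e^(−c·Z₂)) / (c·(Z₂−Z₁))
e^(−0.26×3.3) = 0.4240; e^(−0.26×5.3) = 0.2521
⟨n⟩ = 0.45 × (0.4240 − 0.2521) / (0.26 × 2) = 0.45 × 0.3306 = 0.1488

0.149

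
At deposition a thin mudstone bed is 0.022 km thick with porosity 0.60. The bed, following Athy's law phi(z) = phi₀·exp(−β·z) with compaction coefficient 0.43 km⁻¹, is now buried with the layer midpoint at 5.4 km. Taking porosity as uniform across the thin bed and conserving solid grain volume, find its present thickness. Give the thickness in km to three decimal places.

0.009 km

Porosity at 5.4 km: phi = 0.6·exp(−0.43×5.4) = 0.0588
Solid-volume conservation: h(1−phi) = h₀(1−phi₀) ⇒ h = h₀·(1−phi₀)/(1−phi)
h = 0.022 × (1 − 0.6)/(1 − 0.0588) = 0.022 × 0.4250 = 0.0094 km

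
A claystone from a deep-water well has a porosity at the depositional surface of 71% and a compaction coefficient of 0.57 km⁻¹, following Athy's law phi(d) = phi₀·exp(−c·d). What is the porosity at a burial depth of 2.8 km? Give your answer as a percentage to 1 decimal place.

phi = phi₀·exp(−c·d) = 0.71 × exp(−0.57 × 2.8) = 0.71 × exp(−1.596)
  = 0.71 × 0.2027 = 0.1439

14.4%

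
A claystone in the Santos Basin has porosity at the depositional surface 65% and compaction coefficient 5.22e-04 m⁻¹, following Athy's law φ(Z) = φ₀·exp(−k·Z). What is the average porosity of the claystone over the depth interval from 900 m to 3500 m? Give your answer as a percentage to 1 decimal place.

Working in km (1 km = 1000 m; k in km⁻¹ = k in m⁻¹ × 1000):
⟨φ⟩ = (1/(Z₂−Z₁)) ∫ φ₀ e^(−kZ) dZ = φ₀·(e^(−k·Z₁) − e^(−k·Z₂)) / (k·(Z₂−Z₁))
e^(−0.522×0.9) = 0.6251; e^(−0.522×3.5) = 0.1609
⟨φ⟩ = 0.65 × (0.6251 − 0.1609) / (0.522 × 2.6) = 0.65 × 0.3421 = 0.2223

22.2%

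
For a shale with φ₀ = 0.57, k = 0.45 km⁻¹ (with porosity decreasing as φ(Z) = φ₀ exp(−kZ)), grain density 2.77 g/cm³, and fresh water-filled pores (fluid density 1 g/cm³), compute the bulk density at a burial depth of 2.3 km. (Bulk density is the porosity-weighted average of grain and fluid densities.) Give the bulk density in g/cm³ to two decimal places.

Porosity at depth: φ = 0.57·exp(−0.45×2.3) = 0.57×0.3552 = 0.2025
Bulk density: ρ_b = (1−φ)ρ_g + φ·ρ_f = 0.7975×2.77 + 0.2025×1
       = 2.209 + 0.202 = 2.412 g/cm³

2.41 g/cm³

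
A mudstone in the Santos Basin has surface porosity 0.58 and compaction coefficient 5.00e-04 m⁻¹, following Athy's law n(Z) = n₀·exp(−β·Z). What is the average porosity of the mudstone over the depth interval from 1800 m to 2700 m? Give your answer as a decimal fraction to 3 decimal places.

0.190

Working in km (1 km = 1000 m; β in km⁻¹ = β in m⁻¹ × 1000):
⟨n⟩ = (1/(Z₂−Z₁)) ∫ n₀ e^(−βZ) dZ = n₀·(e^(−β·Z₁) − e^(−β·Z₂)) / (β·(Z₂−Z₁))
e^(−0.5×1.8) = 0.4066; e^(−0.5×2.7) = 0.2592
⟨n⟩ = 0.58 × (0.4066 − 0.2592) / (0.5 × 0.9) = 0.58 × 0.3274 = 0.1899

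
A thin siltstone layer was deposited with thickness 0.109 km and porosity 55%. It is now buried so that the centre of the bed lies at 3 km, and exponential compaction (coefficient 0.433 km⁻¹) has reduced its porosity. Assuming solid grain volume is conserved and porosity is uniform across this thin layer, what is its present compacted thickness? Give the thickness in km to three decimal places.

Porosity at 3 km: phi = 0.55·exp(−0.433×3) = 0.1500
Solid-volume conservation: h(1−phi) = h₀(1−phi₀) ⇒ h = h₀·(1−phi₀)/(1−phi)
h = 0.109 × (1 − 0.55)/(1 − 0.1500) = 0.109 × 0.5294 = 0.0577 km

0.058 km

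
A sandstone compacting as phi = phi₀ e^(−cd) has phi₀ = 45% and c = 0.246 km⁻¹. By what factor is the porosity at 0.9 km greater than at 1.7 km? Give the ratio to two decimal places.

phi(d₁)/phi(d₂) = e^(−c·d₁)/e^(−c·d₂) = e^{c(d₂−d₁)}
= exp(0.246 × 0.8) = exp(0.1968) = 1.2175

1.22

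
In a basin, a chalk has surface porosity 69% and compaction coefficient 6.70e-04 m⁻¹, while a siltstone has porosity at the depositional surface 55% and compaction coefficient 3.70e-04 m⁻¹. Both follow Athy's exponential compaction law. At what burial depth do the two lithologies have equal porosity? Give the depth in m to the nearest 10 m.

760 m

Working in km (1 km = 1000 m; β in km⁻¹ = β in m⁻¹ × 1000):
Set phi₀ₐ e^(−βₐd) = phi₀ᵦ e^(−βᵦd) ⇒ ln(phi₀ₐ/phi₀ᵦ) = (βₐ − βᵦ)·d
d = ln(0.69/0.55) / (0.67 − 0.37) = 0.2268 / 0.3 = 0.756 km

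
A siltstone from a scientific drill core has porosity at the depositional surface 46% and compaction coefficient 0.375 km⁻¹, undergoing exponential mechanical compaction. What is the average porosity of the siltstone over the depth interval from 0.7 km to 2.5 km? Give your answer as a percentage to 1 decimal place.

25.7%

⟨φ⟩ = (1/(Z₂−Z₁)) ∫ φ₀ e^(−cZ) dZ = φ₀·(e^(−c·Z₁) − e^(−c·Z₂)) / (c·(Z₂−Z₁))
e^(−0.375×0.7) = 0.7691; e^(−0.375×2.5) = 0.3916
⟨φ⟩ = 0.46 × (0.7691 − 0.3916) / (0.375 × 1.8) = 0.46 × 0.5593 = 0.2573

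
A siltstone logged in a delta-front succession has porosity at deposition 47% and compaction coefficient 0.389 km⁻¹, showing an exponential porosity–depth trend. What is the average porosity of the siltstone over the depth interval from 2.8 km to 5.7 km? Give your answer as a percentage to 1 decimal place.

⟨n⟩ = (1/(d₂−d₁)) ∫ n₀ e^(−βd) dd = n₀·(e^(−β·d₁) − e^(−β·d₂)) / (β·(d₂−d₁))
e^(−0.389×2.8) = 0.3365; e^(−0.389×5.7) = 0.1089
⟨n⟩ = 0.47 × (0.3365 − 0.1089) / (0.389 × 2.9) = 0.47 × 0.2017 = 0.0948

9.5%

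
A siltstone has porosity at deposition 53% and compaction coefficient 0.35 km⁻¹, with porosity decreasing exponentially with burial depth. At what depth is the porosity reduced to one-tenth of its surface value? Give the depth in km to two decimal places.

6.58 km

φ/φ₀ = 1/10 ⇒ exp(−β·d) = 1/10 ⇒ d = ln(10) / β
d = 2.3026 / 0.35 = 6.579 km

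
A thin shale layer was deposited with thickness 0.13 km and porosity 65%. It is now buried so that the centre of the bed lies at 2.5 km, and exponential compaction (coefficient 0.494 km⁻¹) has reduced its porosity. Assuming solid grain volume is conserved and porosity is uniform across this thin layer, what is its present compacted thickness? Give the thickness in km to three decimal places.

Porosity at 2.5 km: φ = 0.65·exp(−0.494×2.5) = 0.1890
Solid-volume conservation: h(1−φ) = h₀(1−φ₀) ⇒ h = h₀·(1−φ₀)/(1−φ)
h = 0.13 × (1 − 0.65)/(1 − 0.1890) = 0.13 × 0.4316 = 0.0561 km

0.056 km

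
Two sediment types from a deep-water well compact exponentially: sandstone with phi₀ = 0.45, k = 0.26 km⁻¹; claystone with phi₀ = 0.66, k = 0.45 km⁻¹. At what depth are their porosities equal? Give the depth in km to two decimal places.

Set phi₀ₐ e^(−kₐZ) = phi₀ᵦ e^(−kᵦZ) ⇒ ln(phi₀ₐ/phi₀ᵦ) = (kₐ − kᵦ)·Z
Z = ln(0.45/0.66) / (0.26 − 0.45) = -0.3830 / -0.19 = 2.016 km

2.02 km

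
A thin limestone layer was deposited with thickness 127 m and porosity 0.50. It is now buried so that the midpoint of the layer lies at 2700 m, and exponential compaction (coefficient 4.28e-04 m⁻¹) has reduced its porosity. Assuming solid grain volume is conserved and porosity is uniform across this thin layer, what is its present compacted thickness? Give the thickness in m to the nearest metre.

Working in km (1 km = 1000 m; c in km⁻¹ = c in m⁻¹ × 1000):
Porosity at 2.7 km: φ = 0.5·exp(−0.428×2.7) = 0.1574
Solid-volume conservation: h(1−φ) = h₀(1−φ₀) ⇒ h = h₀·(1−φ₀)/(1−φ)
h = 0.127 × (1 − 0.5)/(1 − 0.1574) = 0.127 × 0.5934 = 0.0754 km

75 m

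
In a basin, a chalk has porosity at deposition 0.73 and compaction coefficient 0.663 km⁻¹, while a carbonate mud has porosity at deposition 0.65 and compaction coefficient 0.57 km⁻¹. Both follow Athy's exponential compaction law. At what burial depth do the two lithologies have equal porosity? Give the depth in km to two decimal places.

1.25 km

Set φ₀ₐ e^(−βₐZ) = φ₀ᵦ e^(−βᵦZ) ⇒ ln(φ₀ₐ/φ₀ᵦ) = (βₐ − βᵦ)·Z
Z = ln(0.73/0.65) / (0.663 − 0.57) = 0.1161 / 0.093 = 1.248 km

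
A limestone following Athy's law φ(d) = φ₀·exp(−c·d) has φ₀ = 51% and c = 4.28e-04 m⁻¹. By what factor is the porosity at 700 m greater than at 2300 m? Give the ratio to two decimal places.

1.98

Working in km (1 km = 1000 m; c in km⁻¹ = c in m⁻¹ × 1000):
φ(d₁)/φ(d₂) = e^(−c·d₁)/e^(−c·d₂) = e^{c(d₂−d₁)}
= exp(0.428 × 1.6) = exp(0.6848) = 1.9834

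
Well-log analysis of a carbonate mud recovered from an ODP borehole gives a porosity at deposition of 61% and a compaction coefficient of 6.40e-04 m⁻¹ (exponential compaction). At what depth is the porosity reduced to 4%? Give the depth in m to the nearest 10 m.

Working in km (1 km = 1000 m; c in km⁻¹ = c in m⁻¹ × 1000):
Invert Athy's law: Z = ln(phi₀/phi) / c
Z = ln(0.61/0.04) / 0.64 = ln(15.25) / 0.64 = 2.7246 / 0.64 = 4.257 km

4260 m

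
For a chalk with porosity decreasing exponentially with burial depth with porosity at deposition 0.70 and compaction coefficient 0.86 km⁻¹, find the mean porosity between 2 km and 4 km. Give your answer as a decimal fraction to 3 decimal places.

0.060

⟨φ⟩ = (1/(d₂−d₁)) ∫ φ₀ e^(−cd) dd = φ₀·(e^(−c·d₁) − e^(−c·d₂)) / (c·(d₂−d₁))
e^(−0.86×2) = 0.1791; e^(−0.86×4) = 0.0321
⟨φ⟩ = 0.7 × (0.1791 − 0.0321) / (0.86 × 2) = 0.7 × 0.0855 = 0.0598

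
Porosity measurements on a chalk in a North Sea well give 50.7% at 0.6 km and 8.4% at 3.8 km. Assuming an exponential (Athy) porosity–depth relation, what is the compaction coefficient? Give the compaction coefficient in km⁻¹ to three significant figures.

0.562 km⁻¹

Athy: φ(Z) = φ₀ e^(−βZ) ⇒ φ₁/φ₂ = e^{β(Z₂−Z₁)} ⇒ β = ln(φ₁/φ₂)/(Z₂−Z₁)
β = ln(0.507/0.084) / (3.8 − 0.6) = ln(6.036) / 3.2 = 1.7977 / 3.2 = 0.5618 km⁻¹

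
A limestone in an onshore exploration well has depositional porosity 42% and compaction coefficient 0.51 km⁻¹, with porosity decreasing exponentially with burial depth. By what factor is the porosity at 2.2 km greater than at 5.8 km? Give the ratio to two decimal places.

φ(Z₁)/φ(Z₂) = e^(−k·Z₁)/e^(−k·Z₂) = e^{k(Z₂−Z₁)}
= exp(0.51 × 3.6) = exp(1.836) = 6.2714

6.27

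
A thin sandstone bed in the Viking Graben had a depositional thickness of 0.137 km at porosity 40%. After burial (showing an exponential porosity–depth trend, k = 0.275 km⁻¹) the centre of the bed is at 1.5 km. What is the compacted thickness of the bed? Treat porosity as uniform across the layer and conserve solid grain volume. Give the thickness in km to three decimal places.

Porosity at 1.5 km: n = 0.4·exp(−0.275×1.5) = 0.2648
Solid-volume conservation: h(1−n) = h₀(1−n₀) ⇒ h = h₀·(1−n₀)/(1−n)
h = 0.137 × (1 − 0.4)/(1 − 0.2648) = 0.137 × 0.8161 = 0.1118 km

0.112 km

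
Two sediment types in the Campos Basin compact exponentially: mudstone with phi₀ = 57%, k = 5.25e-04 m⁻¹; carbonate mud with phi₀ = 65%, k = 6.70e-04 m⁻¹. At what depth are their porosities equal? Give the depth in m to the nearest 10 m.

910 m

Working in km (1 km = 1000 m; k in km⁻¹ = k in m⁻¹ × 1000):
Set phi₀ₐ e^(−kₐZ) = phi₀ᵦ e^(−kᵦZ) ⇒ ln(phi₀ₐ/phi₀ᵦ) = (kₐ − kᵦ)·Z
Z = ln(0.57/0.65) / (0.525 − 0.67) = -0.1313 / -0.145 = 0.906 km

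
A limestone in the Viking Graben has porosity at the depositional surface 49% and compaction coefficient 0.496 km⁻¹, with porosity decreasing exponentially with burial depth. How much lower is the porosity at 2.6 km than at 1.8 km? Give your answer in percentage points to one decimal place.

6.6 percentage points

φ(1.8) = 0.49·e^(−0.496×1.8) = 0.2007
φ(2.6) = 0.49·e^(−0.496×2.6) = 0.1349
Δφ = 0.2007 − 0.1349 = 0.0657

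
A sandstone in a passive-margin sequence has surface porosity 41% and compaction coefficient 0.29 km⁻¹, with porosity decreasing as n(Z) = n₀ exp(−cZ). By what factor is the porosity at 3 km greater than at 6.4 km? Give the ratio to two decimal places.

n(Z₁)/n(Z₂) = e^(−c·Z₁)/e^(−c·Z₂) = e^{c(Z₂−Z₁)}
= exp(0.29 × 3.4) = exp(0.986) = 2.6805

2.68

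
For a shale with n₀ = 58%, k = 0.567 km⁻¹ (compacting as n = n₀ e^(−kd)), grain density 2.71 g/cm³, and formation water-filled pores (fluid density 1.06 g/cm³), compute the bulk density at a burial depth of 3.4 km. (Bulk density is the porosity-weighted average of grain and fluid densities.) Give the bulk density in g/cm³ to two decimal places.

2.57 g/cm³

Porosity at depth: n = 0.58·exp(−0.567×3.4) = 0.58×0.1455 = 0.0844
Bulk density: ρ_b = (1−n)ρ_g + n·ρ_f = 0.9156×2.71 + 0.0844×1.06
       = 2.481 + 0.089 = 2.571 g/cm³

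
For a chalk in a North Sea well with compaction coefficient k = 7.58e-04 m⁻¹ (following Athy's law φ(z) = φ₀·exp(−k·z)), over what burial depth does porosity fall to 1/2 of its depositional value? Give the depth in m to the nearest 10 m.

Working in km (1 km = 1000 m; k in km⁻¹ = k in m⁻¹ × 1000):
φ/φ₀ = 1/2 ⇒ exp(−k·z) = 1/2 ⇒ z = ln(2) / k
z = 0.6931 / 0.758 = 0.914 km

910 m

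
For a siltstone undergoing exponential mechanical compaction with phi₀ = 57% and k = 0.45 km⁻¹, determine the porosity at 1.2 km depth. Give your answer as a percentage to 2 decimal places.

33.22%

phi = phi₀·exp(−k·Z) = 0.57 × exp(−0.45 × 1.2) = 0.57 × exp(−0.54)
  = 0.57 × 0.5827 = 0.3322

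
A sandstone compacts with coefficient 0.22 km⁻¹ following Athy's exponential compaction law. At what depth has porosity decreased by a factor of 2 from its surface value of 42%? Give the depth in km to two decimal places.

n/n₀ = 1/2 ⇒ exp(−β·d) = 1/2 ⇒ d = ln(2) / β
d = 0.6931 / 0.22 = 3.151 km

3.15 km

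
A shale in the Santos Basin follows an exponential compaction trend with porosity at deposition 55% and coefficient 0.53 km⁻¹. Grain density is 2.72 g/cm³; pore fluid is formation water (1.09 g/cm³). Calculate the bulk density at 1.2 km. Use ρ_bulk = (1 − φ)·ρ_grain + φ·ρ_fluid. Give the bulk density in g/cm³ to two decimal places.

Porosity at depth: phi = 0.55·exp(−0.53×1.2) = 0.55×0.5294 = 0.2912
Bulk density: ρ_b = (1−phi)ρ_g + phi·ρ_f = 0.7088×2.72 + 0.2912×1.09
       = 1.928 + 0.317 = 2.245 g/cm³

2.25 g/cm³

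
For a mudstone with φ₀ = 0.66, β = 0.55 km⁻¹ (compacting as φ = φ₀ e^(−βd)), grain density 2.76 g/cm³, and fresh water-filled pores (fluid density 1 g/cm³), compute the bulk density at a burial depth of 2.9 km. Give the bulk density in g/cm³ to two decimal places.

2.52 g/cm³

Porosity at depth: φ = 0.66·exp(−0.55×2.9) = 0.66×0.2029 = 0.1339
Bulk density: ρ_b = (1−φ)ρ_g + φ·ρ_f = 0.8661×2.76 + 0.1339×1
       = 2.390 + 0.134 = 2.524 g/cm³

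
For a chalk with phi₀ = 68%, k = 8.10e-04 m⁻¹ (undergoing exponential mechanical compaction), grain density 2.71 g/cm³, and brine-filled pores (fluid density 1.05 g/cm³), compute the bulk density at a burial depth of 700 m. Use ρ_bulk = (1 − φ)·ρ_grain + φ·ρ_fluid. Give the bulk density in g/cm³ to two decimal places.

Working in km (1 km = 1000 m; k in km⁻¹ = k in m⁻¹ × 1000):
Porosity at depth: phi = 0.68·exp(−0.81×0.7) = 0.68×0.5672 = 0.3857
Bulk density: ρ_b = (1−phi)ρ_g + phi·ρ_f = 0.6143×2.71 + 0.3857×1.05
       = 1.665 + 0.405 = 2.070 g/cm³

2.07 g/cm³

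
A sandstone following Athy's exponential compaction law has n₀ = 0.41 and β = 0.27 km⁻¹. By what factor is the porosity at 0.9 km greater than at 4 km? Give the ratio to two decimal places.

2.31

n(d₁)/n(d₂) = e^(−β·d₁)/e^(−β·d₂) = e^{β(d₂−d₁)}
= exp(0.27 × 3.1) = exp(0.837) = 2.3094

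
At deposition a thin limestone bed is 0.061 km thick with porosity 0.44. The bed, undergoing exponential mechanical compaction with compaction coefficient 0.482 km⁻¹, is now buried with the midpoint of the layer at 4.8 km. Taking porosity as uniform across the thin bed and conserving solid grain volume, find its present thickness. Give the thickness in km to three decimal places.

Porosity at 4.8 km: φ = 0.44·exp(−0.482×4.8) = 0.0435
Solid-volume conservation: h(1−φ) = h₀(1−φ₀) ⇒ h = h₀·(1−φ₀)/(1−φ)
h = 0.061 × (1 − 0.44)/(1 − 0.0435) = 0.061 × 0.5855 = 0.0357 km

0.036 km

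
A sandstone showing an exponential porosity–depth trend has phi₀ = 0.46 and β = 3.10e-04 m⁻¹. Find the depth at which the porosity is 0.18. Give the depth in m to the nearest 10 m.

3030 m

Working in km (1 km = 1000 m; β in km⁻¹ = β in m⁻¹ × 1000):
Invert Athy's law: Z = ln(phi₀/phi) / β
Z = ln(0.46/0.18) / 0.31 = ln(2.556) / 0.31 = 0.9383 / 0.31 = 3.027 km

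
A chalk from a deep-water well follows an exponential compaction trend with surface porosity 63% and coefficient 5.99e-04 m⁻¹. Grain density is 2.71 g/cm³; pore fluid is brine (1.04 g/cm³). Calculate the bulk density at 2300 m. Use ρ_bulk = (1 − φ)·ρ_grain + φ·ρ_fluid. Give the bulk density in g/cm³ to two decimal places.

2.44 g/cm³

Working in km (1 km = 1000 m; c in km⁻¹ = c in m⁻¹ × 1000):
Porosity at depth: φ = 0.63·exp(−0.599×2.3) = 0.63×0.2522 = 0.1589
Bulk density: ρ_b = (1−φ)ρ_g + φ·ρ_f = 0.8411×2.71 + 0.1589×1.04
       = 2.279 + 0.165 = 2.445 g/cm³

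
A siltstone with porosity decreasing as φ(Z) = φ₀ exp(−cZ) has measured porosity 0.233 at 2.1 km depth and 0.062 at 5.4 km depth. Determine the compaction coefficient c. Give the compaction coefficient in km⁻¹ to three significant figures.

Athy: φ(Z) = φ₀ e^(−cZ) ⇒ φ₁/φ₂ = e^{c(Z₂−Z₁)} ⇒ c = ln(φ₁/φ₂)/(Z₂−Z₁)
c = ln(0.233/0.062) / (5.4 − 2.1) = ln(3.758) / 3.3 = 1.3239 / 3.3 = 0.4012 km⁻¹

0.401 km⁻¹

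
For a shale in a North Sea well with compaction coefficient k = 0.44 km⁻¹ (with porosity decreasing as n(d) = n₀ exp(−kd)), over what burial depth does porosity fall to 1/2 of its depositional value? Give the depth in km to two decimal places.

n/n₀ = 1/2 ⇒ exp(−k·d) = 1/2 ⇒ d = ln(2) / k
d = 0.6931 / 0.44 = 1.575 km

1.58 km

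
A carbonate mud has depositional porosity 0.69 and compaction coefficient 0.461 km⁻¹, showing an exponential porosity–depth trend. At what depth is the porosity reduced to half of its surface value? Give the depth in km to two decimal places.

1.50 km

φ/φ₀ = 1/2 ⇒ exp(−c·d) = 1/2 ⇒ d = ln(2) / c
d = 0.6931 / 0.461 = 1.504 km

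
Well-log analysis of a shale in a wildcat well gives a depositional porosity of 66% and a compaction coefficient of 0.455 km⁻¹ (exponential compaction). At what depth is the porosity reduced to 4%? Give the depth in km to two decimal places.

Invert Athy's law: z = ln(φ₀/φ) / β
z = ln(0.66/0.04) / 0.455 = ln(16.5) / 0.455 = 2.8034 / 0.455 = 6.161 km

6.16 km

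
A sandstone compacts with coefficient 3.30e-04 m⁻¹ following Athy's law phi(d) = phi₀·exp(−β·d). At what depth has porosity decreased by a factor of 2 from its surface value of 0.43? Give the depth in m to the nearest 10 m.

2100 m

Working in km (1 km = 1000 m; β in km⁻¹ = β in m⁻¹ × 1000):
phi/phi₀ = 1/2 ⇒ exp(−β·d) = 1/2 ⇒ d = ln(2) / β
d = 0.6931 / 0.33 = 2.100 km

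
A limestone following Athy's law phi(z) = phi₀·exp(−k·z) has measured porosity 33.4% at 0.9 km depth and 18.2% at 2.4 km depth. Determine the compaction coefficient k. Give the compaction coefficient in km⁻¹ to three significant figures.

0.405 km⁻¹

Athy: phi(z) = phi₀ e^(−kz) ⇒ phi₁/phi₂ = e^{k(z₂−z₁)} ⇒ k = ln(phi₁/phi₂)/(z₂−z₁)
k = ln(0.334/0.182) / (2.4 − 0.9) = ln(1.835) / 1.5 = 0.6071 / 1.5 = 0.4048 km⁻¹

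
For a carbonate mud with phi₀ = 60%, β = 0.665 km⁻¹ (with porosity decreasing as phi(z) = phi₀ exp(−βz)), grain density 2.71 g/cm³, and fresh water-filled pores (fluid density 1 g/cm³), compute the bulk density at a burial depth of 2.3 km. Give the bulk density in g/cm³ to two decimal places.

Porosity at depth: phi = 0.6·exp(−0.665×2.3) = 0.6×0.2166 = 0.1300
Bulk density: ρ_b = (1−phi)ρ_g + phi·ρ_f = 0.8700×2.71 + 0.1300×1
       = 2.358 + 0.130 = 2.488 g/cm³

2.49 g/cm³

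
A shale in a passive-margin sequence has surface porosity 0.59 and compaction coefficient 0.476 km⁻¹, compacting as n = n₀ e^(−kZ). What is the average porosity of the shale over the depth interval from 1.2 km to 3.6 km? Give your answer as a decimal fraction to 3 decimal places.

⟨n⟩ = (1/(Z₂−Z₁)) ∫ n₀ e^(−kZ) dZ = n₀·(e^(−k·Z₁) − e^(−k·Z₂)) / (k·(Z₂−Z₁))
e^(−0.476×1.2) = 0.5648; e^(−0.476×3.6) = 0.1802
⟨n⟩ = 0.59 × (0.5648 − 0.1802) / (0.476 × 2.4) = 0.59 × 0.3367 = 0.1986

0.199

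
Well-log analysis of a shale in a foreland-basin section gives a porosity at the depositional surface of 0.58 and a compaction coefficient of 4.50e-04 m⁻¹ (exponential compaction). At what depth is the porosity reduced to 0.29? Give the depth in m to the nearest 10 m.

Working in km (1 km = 1000 m; k in km⁻¹ = k in m⁻¹ × 1000):
Invert Athy's law: Z = ln(n₀/n) / k
Z = ln(0.58/0.29) / 0.45 = ln(2) / 0.45 = 0.6931 / 0.45 = 1.540 km

1540 m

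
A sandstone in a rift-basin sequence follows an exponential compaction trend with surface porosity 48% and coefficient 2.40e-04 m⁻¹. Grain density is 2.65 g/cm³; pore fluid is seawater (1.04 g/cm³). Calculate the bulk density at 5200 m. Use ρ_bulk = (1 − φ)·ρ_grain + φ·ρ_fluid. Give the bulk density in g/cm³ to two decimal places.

2.43 g/cm³

Working in km (1 km = 1000 m; k in km⁻¹ = k in m⁻¹ × 1000):
Porosity at depth: φ = 0.48·exp(−0.24×5.2) = 0.48×0.2871 = 0.1378
Bulk density: ρ_b = (1−φ)ρ_g + φ·ρ_f = 0.8622×2.65 + 0.1378×1.04
       = 2.285 + 0.143 = 2.428 g/cm³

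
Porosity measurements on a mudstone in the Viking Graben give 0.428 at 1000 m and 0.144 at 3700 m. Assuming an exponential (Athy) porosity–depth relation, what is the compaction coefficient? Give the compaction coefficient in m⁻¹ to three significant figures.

Working in km (1 km = 1000 m; β in km⁻¹ = β in m⁻¹ × 1000):
Athy: phi(Z) = phi₀ e^(−βZ) ⇒ phi₁/phi₂ = e^{β(Z₂−Z₁)} ⇒ β = ln(phi₁/phi₂)/(Z₂−Z₁)
β = ln(0.428/0.144) / (3.7 − 1) = ln(2.972) / 2.7 = 1.0893 / 2.7 = 0.4034 km⁻¹

0.000403 m⁻¹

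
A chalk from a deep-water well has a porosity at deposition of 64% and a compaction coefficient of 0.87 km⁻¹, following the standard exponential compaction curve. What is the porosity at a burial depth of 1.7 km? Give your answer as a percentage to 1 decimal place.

14.6%

n = n₀·exp(−c·d) = 0.64 × exp(−0.87 × 1.7) = 0.64 × exp(−1.479)
  = 0.64 × 0.2279 = 0.1458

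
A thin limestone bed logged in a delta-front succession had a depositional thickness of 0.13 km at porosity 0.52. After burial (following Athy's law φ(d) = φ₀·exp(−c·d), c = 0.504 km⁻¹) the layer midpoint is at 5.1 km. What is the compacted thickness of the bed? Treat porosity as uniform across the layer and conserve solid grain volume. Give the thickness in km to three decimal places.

0.065 km

Porosity at 5.1 km: φ = 0.52·exp(−0.504×5.1) = 0.0398
Solid-volume conservation: h(1−φ) = h₀(1−φ₀) ⇒ h = h₀·(1−φ₀)/(1−φ)
h = 0.13 × (1 − 0.52)/(1 − 0.0398) = 0.13 × 0.4999 = 0.0650 km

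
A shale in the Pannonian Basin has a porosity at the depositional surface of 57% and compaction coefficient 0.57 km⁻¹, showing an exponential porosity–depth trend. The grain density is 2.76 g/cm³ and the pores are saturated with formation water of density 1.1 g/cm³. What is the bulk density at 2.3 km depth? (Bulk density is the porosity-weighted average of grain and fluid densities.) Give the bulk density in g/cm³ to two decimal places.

2.50 g/cm³

Porosity at depth: φ = 0.57·exp(−0.57×2.3) = 0.57×0.2696 = 0.1536
Bulk density: ρ_b = (1−φ)ρ_g + φ·ρ_f = 0.8464×2.76 + 0.1536×1.1
       = 2.336 + 0.169 = 2.505 g/cm³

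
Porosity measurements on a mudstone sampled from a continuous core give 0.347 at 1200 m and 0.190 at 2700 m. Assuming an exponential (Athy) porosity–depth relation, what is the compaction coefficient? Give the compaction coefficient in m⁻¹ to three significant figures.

0.000402 m⁻¹

Working in km (1 km = 1000 m; c in km⁻¹ = c in m⁻¹ × 1000):
Athy: phi(z) = phi₀ e^(−cz) ⇒ phi₁/phi₂ = e^{c(z₂−z₁)} ⇒ c = ln(phi₁/phi₂)/(z₂−z₁)
c = ln(0.347/0.19) / (2.7 − 1.2) = ln(1.826) / 1.5 = 0.6023 / 1.5 = 0.4015 km⁻¹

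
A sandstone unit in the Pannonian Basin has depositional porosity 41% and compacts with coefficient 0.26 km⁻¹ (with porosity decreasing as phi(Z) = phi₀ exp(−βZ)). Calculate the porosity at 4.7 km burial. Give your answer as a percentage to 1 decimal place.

phi = phi₀·exp(−β·Z) = 0.41 × exp(−0.26 × 4.7) = 0.41 × exp(−1.222)
  = 0.41 × 0.2946 = 0.1208

12.1%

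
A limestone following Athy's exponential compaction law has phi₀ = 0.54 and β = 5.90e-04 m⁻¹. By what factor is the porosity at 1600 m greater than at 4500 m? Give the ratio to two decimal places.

Working in km (1 km = 1000 m; β in km⁻¹ = β in m⁻¹ × 1000):
phi(Z₁)/phi(Z₂) = e^(−β·Z₁)/e^(−β·Z₂) = e^{β(Z₂−Z₁)}
= exp(0.59 × 2.9) = exp(1.711) = 5.5345

5.53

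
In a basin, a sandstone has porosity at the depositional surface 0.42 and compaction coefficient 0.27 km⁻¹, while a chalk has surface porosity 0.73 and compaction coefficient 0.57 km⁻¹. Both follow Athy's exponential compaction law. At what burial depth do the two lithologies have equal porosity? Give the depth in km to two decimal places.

Set φ₀ₐ e^(−kₐZ) = φ₀ᵦ e^(−kᵦZ) ⇒ ln(φ₀ₐ/φ₀ᵦ) = (kₐ − kᵦ)·Z
Z = ln(0.42/0.73) / (0.27 − 0.57) = -0.5528 / -0.3 = 1.843 km

1.84 km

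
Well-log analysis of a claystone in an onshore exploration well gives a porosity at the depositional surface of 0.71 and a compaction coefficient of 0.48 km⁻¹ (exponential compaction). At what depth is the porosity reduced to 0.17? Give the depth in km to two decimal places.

2.98 km

Invert Athy's law: Z = ln(φ₀/φ) / k
Z = ln(0.71/0.17) / 0.48 = ln(4.176) / 0.48 = 1.4295 / 0.48 = 2.978 km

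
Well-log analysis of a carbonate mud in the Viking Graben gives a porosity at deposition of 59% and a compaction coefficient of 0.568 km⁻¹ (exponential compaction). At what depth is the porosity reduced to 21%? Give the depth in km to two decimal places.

Invert Athy's law: Z = ln(φ₀/φ) / c
Z = ln(0.59/0.21) / 0.568 = ln(2.81) / 0.568 = 1.0330 / 0.568 = 1.819 km

1.82 km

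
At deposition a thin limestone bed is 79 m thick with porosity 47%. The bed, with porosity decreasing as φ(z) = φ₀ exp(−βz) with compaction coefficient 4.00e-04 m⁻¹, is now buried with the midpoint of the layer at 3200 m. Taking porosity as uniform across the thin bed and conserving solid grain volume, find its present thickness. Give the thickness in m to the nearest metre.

Working in km (1 km = 1000 m; β in km⁻¹ = β in m⁻¹ × 1000):
Porosity at 3.2 km: φ = 0.47·exp(−0.4×3.2) = 0.1307
Solid-volume conservation: h(1−φ) = h₀(1−φ₀) ⇒ h = h₀·(1−φ₀)/(1−φ)
h = 0.079 × (1 − 0.47)/(1 − 0.1307) = 0.079 × 0.6097 = 0.0482 km

48 m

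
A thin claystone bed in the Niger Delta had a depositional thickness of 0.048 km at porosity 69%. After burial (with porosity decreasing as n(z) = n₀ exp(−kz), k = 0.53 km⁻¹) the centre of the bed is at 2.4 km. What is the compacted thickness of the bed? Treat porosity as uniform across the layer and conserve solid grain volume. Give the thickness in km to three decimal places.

0.018 km

Porosity at 2.4 km: n = 0.69·exp(−0.53×2.4) = 0.1934
Solid-volume conservation: h(1−n) = h₀(1−n₀) ⇒ h = h₀·(1−n₀)/(1−n)
h = 0.048 × (1 − 0.69)/(1 − 0.1934) = 0.048 × 0.3843 = 0.0184 km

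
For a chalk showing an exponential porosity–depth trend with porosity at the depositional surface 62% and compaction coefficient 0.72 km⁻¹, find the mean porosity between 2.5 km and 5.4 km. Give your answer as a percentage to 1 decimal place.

4.3%

⟨φ⟩ = (1/(d₂−d₁)) ∫ φ₀ e^(−cd) dd = φ₀·(e^(−c·d₁) − e^(−c·d₂)) / (c·(d₂−d₁))
e^(−0.72×2.5) = 0.1653; e^(−0.72×5.4) = 0.0205
⟨φ⟩ = 0.62 × (0.1653 − 0.0205) / (0.72 × 2.9) = 0.62 × 0.0694 = 0.0430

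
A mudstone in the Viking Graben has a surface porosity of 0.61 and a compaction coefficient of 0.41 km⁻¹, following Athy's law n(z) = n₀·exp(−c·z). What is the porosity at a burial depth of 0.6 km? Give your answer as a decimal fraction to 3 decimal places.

n = n₀·exp(−c·z) = 0.61 × exp(−0.41 × 0.6) = 0.61 × exp(−0.246)
  = 0.61 × 0.7819 = 0.4770

0.477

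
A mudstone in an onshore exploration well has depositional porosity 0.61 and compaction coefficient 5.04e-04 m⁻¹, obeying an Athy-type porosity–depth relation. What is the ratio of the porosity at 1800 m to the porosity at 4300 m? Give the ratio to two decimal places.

3.53

Working in km (1 km = 1000 m; k in km⁻¹ = k in m⁻¹ × 1000):
φ(Z₁)/φ(Z₂) = e^(−k·Z₁)/e^(−k·Z₂) = e^{k(Z₂−Z₁)}
= exp(0.504 × 2.5) = exp(1.26) = 3.5254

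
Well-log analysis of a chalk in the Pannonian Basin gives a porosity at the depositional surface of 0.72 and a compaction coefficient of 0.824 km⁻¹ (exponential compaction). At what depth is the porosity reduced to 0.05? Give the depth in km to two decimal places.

3.24 km

Invert Athy's law: d = ln(n₀/n) / c
d = ln(0.72/0.05) / 0.824 = ln(14.4) / 0.824 = 2.6672 / 0.824 = 3.237 km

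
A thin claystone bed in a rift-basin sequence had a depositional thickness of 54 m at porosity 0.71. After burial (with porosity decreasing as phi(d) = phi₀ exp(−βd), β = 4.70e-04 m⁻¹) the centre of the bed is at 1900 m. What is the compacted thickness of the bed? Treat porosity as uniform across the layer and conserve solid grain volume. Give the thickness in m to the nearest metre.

Working in km (1 km = 1000 m; β in km⁻¹ = β in m⁻¹ × 1000):
Porosity at 1.9 km: phi = 0.71·exp(−0.47×1.9) = 0.2907
Solid-volume conservation: h(1−phi) = h₀(1−phi₀) ⇒ h = h₀·(1−phi₀)/(1−phi)
h = 0.054 × (1 − 0.71)/(1 − 0.2907) = 0.054 × 0.4088 = 0.0221 km

22 m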